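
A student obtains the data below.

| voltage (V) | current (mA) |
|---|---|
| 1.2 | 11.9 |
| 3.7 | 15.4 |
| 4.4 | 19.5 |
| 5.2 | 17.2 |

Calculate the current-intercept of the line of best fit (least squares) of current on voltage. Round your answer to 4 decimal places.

n = 4, Σx = 14.5, Σy = 64, Σxy = 246.5, Σx² = 61.53
Sxx = Σx² − (Σx)²/n = 61.53 − 52.5625 = 8.9675
Sxy = Σxy − (Σx)(Σy)/n = 246.5 − 232 = 14.5
b = Sxy/Sxx = 14.5/8.9675 = 1.616950
a = ȳ − b·x̄ = 16 − 1.616950·3.625 = 10.138556

10.1386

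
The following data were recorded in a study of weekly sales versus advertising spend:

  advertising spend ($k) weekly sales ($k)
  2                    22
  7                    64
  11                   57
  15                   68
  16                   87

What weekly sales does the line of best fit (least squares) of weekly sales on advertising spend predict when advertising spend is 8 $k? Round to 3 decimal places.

51.580

n = 5, Σx = 51, Σy = 298, Σxy = 3531, Σx² = 655
Sxx = Σx² − (Σx)²/n = 655 − 520.2 = 134.8
Sxy = Σxy − (Σx)(Σy)/n = 3531 − 3039.6 = 491.4
b = Sxy/Sxx = 491.4/134.8 = 3.645401
a = ȳ − b·x̄ = 59.6 − 3.645401·10.2 = 22.416914
ŷ(8) = a + b·8 = 22.416914 + 3.645401·8 = 51.580119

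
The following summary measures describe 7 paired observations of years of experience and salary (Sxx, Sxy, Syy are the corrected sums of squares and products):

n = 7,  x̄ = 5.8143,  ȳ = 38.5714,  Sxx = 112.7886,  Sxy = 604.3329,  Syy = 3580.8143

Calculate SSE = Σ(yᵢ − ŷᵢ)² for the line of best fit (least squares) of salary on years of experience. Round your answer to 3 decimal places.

b = Sxy/Sxx = 604.3329/112.7886 = 5.358103
SSE = Syy − b·Sxy = 3580.8143 − 5.358103·604.3329 = 342.736569

342.737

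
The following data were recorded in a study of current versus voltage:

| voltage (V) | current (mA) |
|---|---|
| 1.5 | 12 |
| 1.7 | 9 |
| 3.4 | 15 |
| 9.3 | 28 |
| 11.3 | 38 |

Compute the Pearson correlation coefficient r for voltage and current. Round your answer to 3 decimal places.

n = 5, Σx = 27.2, Σy = 102, Σxy = 774.1, Σx² = 230.88, Σy² = 2678
Sxx = Σx² − (Σx)²/n = 230.88 − 147.968 = 82.912
Sxy = Σxy − (Σx)(Σy)/n = 774.1 − 554.88 = 219.22
Syy = Σy² − (Σy)²/n = 2678 − 2080.8 = 597.2
r = Sxy/√(Sxx·Syy) = 219.22/√(49515.0464) = 219.22/222.519766 = 0.985171

0.985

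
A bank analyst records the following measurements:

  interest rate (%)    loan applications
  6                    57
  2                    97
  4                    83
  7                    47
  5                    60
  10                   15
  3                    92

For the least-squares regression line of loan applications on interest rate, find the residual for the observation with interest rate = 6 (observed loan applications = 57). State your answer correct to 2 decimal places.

0.15

n = 7, Σx = 37, Σy = 451, Σxy = 1923, Σx² = 239
Sxx = Σx² − (Σx)²/n = 239 − 195.571429 = 43.428571
Sxy = Σxy − (Σx)(Σy)/n = 1923 − 2383.857143 = -460.857143
b = Sxy/Sxx = -460.857143/43.428571 = -10.611842
a = ȳ − b·x̄ = 64.428571 − (-10.611842)·5.285714 = 120.519737
ŷ(6) = 120.519737 + (-10.611842)·6 = 56.848684
residual = y − ŷ = 57 − 56.848684 = 0.151316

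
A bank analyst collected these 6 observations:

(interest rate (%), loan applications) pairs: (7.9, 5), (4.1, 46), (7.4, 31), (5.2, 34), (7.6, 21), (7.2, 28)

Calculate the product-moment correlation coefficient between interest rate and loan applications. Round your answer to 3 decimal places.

n = 6, Σx = 39.4, Σy = 165, Σxy = 995.5, Σx² = 270.62, Σy² = 5483
Sxx = Σx² − (Σx)²/n = 270.62 − 258.726667 = 11.893333
Sxy = Σxy − (Σx)(Σy)/n = 995.5 − 1083.5 = -88
Syy = Σy² − (Σy)²/n = 5483 − 4537.5 = 945.5
r = Sxy/√(Sxx·Syy) = -88/√(11245.146667) = -88/106.043136 = -0.829851

-0.830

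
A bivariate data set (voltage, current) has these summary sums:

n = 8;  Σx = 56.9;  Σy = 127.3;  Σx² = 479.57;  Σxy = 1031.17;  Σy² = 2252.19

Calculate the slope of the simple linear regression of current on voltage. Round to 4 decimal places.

Sxx = Σx² − (Σx)²/n = 479.57 − 404.70125 = 74.86875
Sxy = Σxy − (Σx)(Σy)/n = 1031.17 − 905.42125 = 125.74875
b = Sxy/Sxx = 125.74875/74.86875 = 1.679589

1.6796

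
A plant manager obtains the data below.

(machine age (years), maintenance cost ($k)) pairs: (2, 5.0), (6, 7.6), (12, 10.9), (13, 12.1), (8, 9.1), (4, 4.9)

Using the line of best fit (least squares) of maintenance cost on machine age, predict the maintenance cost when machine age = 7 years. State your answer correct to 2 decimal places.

7.93

n = 6, Σx = 45, Σy = 49.6, Σxy = 436.1, Σx² = 433
Sxx = Σx² − (Σx)²/n = 433 − 337.5 = 95.5
Sxy = Σxy − (Σx)(Σy)/n = 436.1 − 372 = 64.1
b = Sxy/Sxx = 64.1/95.5 = 0.671204
a = ȳ − b·x̄ = 8.266667 − 0.671204·7.5 = 3.232635
ŷ(7) = a + b·7 = 3.232635 + 0.671204·7 = 7.931065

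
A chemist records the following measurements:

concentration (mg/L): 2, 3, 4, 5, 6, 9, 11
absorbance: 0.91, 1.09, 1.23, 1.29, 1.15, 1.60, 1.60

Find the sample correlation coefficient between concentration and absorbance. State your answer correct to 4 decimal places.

0.9325

n = 7, Σx = 40, Σy = 8.87, Σxy = 55.36, Σx² = 292, Σy² = 11.6357
Sxx = Σx² − (Σx)²/n = 292 − 228.571429 = 63.428571
Sxy = Σxy − (Σx)(Σy)/n = 55.36 − 50.685714 = 4.674286
Syy = Σy² − (Σy)²/n = 11.6357 − 11.239557 = 0.396143
r = Sxy/√(Sxx·Syy) = 4.674286/√(25.126776) = 4.674286/5.012662 = 0.932496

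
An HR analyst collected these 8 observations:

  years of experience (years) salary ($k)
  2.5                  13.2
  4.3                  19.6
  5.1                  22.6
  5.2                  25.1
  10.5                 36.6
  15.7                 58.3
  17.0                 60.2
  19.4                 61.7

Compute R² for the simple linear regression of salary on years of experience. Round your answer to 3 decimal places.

0.984

n = 8, Σx = 79.7, Σy = 297.3, Σxy = 3883.05, Σx² = 1099.89, Σy² = 13868.55
Sxx = Σx² − (Σx)²/n = 1099.89 − 794.01125 = 305.87875
Sxy = Σxy − (Σx)(Σy)/n = 3883.05 − 2961.85125 = 921.19875
Syy = Σy² − (Σy)²/n = 13868.55 − 11048.41125 = 2820.13875
R² = Sxy²/(Sxx·Syy) = (921.19875)²/(305.87875·2820.13875) = 0.983755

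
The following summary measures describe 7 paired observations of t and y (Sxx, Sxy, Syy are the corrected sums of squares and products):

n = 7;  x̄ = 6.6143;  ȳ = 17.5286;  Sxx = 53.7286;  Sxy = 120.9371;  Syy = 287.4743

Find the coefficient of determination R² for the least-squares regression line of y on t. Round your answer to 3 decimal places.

0.947

R² = Sxy²/(Sxx·Syy) = (120.9371)²/(53.7286·287.4743) = 0.946923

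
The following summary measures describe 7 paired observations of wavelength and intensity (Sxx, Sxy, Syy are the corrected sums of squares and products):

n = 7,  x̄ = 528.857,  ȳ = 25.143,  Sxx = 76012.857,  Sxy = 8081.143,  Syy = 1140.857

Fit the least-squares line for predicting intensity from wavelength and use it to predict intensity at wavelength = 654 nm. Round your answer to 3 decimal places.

38.447

b = Sxy/Sxx = 8081.143/76012.857 = 0.106313
a = ȳ − b·x̄ = 25.143 − 0.106313·528.857 = -31.081292
ŷ(654) = a + b·654 = -31.081292 + 0.106313·654 = 38.447308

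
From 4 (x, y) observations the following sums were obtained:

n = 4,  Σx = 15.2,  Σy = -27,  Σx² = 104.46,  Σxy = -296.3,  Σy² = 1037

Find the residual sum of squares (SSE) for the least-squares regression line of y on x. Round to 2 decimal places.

Sxx = Σx² − (Σx)²/n = 104.46 − 57.76 = 46.7
Sxy = Σxy − (Σx)(Σy)/n = -296.3 − (-102.6) = -193.7
Syy = Σy² − (Σy)²/n = 1037 − 182.25 = 854.75
b = Sxy/Sxx = -193.7/46.7 = -4.147752
SSE = Syy − b·Sxy = 854.75 − (-4.147752)·(-193.7) = 51.330514

51.33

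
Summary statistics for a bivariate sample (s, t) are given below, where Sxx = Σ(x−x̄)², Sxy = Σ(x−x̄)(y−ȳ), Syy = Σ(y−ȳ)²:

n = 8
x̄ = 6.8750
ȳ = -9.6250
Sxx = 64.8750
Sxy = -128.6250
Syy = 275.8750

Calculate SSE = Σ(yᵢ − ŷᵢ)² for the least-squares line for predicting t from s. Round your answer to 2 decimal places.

20.86

b = Sxy/Sxx = -128.625/64.875 = -1.982659
SSE = Syy − b·Sxy = 275.875 − (-1.982659)·(-128.625) = 20.855491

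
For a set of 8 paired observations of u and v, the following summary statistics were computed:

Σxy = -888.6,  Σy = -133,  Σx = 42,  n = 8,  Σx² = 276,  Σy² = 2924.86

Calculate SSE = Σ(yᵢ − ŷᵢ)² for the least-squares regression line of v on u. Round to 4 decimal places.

60.8859

Sxx = Σx² − (Σx)²/n = 276 − 220.5 = 55.5
Sxy = Σxy − (Σx)(Σy)/n = -888.6 − (-698.25) = -190.35
Syy = Σy² − (Σy)²/n = 2924.86 − 2211.125 = 713.735
b = Sxy/Sxx = -190.35/55.5 = -3.429730
SSE = Syy − b·Sxy = 713.735 − (-3.429730)·(-190.35) = 60.885946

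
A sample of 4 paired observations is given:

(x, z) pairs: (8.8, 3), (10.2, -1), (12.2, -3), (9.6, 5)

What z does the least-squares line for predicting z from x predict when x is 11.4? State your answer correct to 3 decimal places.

n = 4, Σx = 40.8, Σy = 4, Σxy = 27.6, Σx² = 422.48
Sxx = Σx² − (Σx)²/n = 422.48 − 416.16 = 6.32
Sxy = Σxy − (Σx)(Σy)/n = 27.6 − 40.8 = -13.2
b = Sxy/Sxx = -13.2/6.32 = -2.088608
a = ȳ − b·x̄ = 1 − (-2.088608)·10.2 = 22.303797
ŷ(11.4) = a + b·11.4 = 22.303797 + (-2.088608)·11.4 = -1.506329

-1.506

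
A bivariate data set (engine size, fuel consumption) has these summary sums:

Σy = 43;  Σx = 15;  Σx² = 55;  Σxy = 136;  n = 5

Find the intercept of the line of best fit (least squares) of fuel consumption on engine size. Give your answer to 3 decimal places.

Sxx = Σx² − (Σx)²/n = 55 − 45 = 10
Sxy = Σxy − (Σx)(Σy)/n = 136 − 129 = 7
b = Sxy/Sxx = 7/10 = 0.7
a = ȳ − b·x̄ = 8.6 − 0.7·3 = 6.5

6.500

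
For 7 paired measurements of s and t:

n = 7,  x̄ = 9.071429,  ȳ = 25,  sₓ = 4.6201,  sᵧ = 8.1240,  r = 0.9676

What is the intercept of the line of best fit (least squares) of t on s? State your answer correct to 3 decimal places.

b = r · sᵧ/sₓ = 0.9676 · 8.124/4.6201 = 1.701431
a = ȳ − b·x̄ = 25 − 1.701431·9.071429 = 9.565587

9.566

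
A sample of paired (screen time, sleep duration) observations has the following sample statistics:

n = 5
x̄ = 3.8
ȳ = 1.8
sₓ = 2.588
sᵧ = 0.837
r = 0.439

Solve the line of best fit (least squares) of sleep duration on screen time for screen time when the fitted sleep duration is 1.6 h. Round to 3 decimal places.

b = r · sᵧ/sₓ = 0.439 · 0.837/2.588 = 0.141980
a = ȳ − b·x̄ = 1.8 − 0.141980·3.8 = 1.260478
Set a + b·x = 1.6: x = (1.6 − 1.260478) / 0.141980 = 2.391346

2.391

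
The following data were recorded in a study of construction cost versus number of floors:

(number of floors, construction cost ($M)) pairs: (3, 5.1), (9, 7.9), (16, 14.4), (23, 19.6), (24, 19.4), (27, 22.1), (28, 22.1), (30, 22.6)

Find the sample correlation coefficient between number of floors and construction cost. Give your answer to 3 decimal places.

0.994

n = 8, Σx = 160, Σy = 133.2, Σxy = 3126.7, Σx² = 3864, Σy² = 2543.88
Sxx = Σx² − (Σx)²/n = 3864 − 3200 = 664
Sxy = Σxy − (Σx)(Σy)/n = 3126.7 − 2664 = 462.7
Syy = Σy² − (Σy)²/n = 2543.88 − 2217.78 = 326.1
r = Sxy/√(Sxx·Syy) = 462.7/√(216530.4) = 462.7/465.328271 = 0.994352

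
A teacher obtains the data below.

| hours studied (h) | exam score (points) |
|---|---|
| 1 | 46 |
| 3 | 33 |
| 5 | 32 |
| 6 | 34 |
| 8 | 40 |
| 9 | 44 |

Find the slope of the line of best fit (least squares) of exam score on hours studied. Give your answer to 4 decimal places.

0.0809

n = 6, Σx = 32, Σy = 229, Σxy = 1225, Σx² = 216
Sxx = Σx² − (Σx)²/n = 216 − 170.666667 = 45.333333
Sxy = Σxy − (Σx)(Σy)/n = 1225 − 1221.333333 = 3.666667
b = Sxy/Sxx = 3.666667/45.333333 = 0.080882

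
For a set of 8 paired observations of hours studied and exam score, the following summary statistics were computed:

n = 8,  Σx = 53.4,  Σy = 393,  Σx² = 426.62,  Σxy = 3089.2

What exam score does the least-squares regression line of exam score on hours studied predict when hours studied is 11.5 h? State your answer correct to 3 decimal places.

Sxx = Σx² − (Σx)²/n = 426.62 − 356.445 = 70.175
Sxy = Σxy − (Σx)(Σy)/n = 3089.2 − 2623.275 = 465.925
b = Sxy/Sxx = 465.925/70.175 = 6.639473
a = ȳ − b·x̄ = 49.125 − 6.639473·6.675 = 4.806519
ŷ(11.5) = a + b·11.5 = 4.806519 + 6.639473·11.5 = 81.160456

81.160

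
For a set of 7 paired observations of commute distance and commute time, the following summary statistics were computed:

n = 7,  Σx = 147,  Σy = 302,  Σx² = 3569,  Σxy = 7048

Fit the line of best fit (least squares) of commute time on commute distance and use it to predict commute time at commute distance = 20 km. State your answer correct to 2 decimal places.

41.68

Sxx = Σx² − (Σx)²/n = 3569 − 3087 = 482
Sxy = Σxy − (Σx)(Σy)/n = 7048 − 6342 = 706
b = Sxy/Sxx = 706/482 = 1.464730
a = ȳ − b·x̄ = 43.142857 − 1.464730·21 = 12.383521
ŷ(20) = a + b·20 = 12.383521 + 1.464730·20 = 41.678127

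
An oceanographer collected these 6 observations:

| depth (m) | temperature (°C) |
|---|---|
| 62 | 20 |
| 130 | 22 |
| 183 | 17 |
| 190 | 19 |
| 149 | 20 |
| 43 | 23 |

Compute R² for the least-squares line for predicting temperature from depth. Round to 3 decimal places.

0.526

n = 6, Σx = 757, Σy = 121, Σxy = 14790, Σx² = 114383, Σy² = 2463
Sxx = Σx² − (Σx)²/n = 114383 − 95508.166667 = 18874.833333
Sxy = Σxy − (Σx)(Σy)/n = 14790 − 15266.166667 = -476.166667
Syy = Σy² − (Σy)²/n = 2463 − 2440.166667 = 22.833333
R² = Sxy²/(Sxx·Syy) = (-476.166667)²/(18874.833333·22.833333) = 0.526097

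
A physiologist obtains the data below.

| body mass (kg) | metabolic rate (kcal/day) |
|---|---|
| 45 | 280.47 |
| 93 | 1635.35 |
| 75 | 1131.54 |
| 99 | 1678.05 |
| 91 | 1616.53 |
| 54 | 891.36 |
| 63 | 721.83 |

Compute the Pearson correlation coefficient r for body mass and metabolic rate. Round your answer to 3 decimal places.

n = 7, Σx = 520, Σy = 7955.13, Σxy = 656414.11, Σx² = 41266, Σy² = 10777998.0569
Sxx = Σx² − (Σx)²/n = 41266 − 38628.571429 = 2637.428571
Sxy = Σxy − (Σx)(Σy)/n = 656414.11 − 590952.514286 = 65461.595714
Syy = Σy² − (Σy)²/n = 10777998.0569 − 9040584.759557 = 1737413.297343
r = Sxy/√(Sxx·Syy) = 65461.595714/√(4582303470.791976) = 65461.595714/67692.713572 = 0.967041

0.967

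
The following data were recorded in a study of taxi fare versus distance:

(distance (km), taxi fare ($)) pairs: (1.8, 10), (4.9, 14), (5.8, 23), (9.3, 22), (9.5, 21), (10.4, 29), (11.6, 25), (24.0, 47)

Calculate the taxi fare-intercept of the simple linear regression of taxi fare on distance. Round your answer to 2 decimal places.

n = 8, Σx = 77.3, Σy = 191, Σxy = 2343.7, Σx² = 1056.35
Sxx = Σx² − (Σx)²/n = 1056.35 − 746.91125 = 309.43875
Sxy = Σxy − (Σx)(Σy)/n = 2343.7 − 1845.5375 = 498.1625
b = Sxy/Sxx = 498.1625/309.43875 = 1.609890
a = ȳ − b·x̄ = 23.875 − 1.609890·9.6625 = 8.319433

8.32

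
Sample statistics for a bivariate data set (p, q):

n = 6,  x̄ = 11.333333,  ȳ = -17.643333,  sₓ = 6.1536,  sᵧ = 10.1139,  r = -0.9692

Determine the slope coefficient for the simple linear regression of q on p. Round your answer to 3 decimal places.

b = r · sᵧ/sₓ = -0.9692 · 10.1139/6.1536 = -1.592952

-1.593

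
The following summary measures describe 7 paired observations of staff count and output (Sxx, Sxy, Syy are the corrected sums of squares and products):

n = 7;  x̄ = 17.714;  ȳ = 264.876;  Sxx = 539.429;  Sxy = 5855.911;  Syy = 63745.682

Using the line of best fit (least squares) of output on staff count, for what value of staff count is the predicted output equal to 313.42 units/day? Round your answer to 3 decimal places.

b = Sxy/Sxx = 5855.911/539.429 = 10.855759
a = ȳ − b·x̄ = 264.876 − 10.855759·17.714 = 72.577092
Set a + b·x = 313.42: x = (313.42 − 72.577092) / 10.855759 = 22.185728

22.186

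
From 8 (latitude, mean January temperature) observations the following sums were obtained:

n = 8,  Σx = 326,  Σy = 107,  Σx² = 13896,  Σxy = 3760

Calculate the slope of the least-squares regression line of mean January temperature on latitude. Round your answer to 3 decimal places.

-0.982

Sxx = Σx² − (Σx)²/n = 13896 − 13284.5 = 611.5
Sxy = Σxy − (Σx)(Σy)/n = 3760 − 4360.25 = -600.25
b = Sxy/Sxx = -600.25/611.5 = -0.981603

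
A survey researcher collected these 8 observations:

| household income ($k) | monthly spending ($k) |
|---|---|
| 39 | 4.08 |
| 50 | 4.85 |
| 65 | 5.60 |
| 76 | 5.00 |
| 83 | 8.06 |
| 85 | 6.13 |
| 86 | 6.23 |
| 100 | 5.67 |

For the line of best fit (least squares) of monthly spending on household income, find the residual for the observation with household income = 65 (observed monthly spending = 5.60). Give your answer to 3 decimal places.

n = 8, Σx = 584, Σy = 45.62, Σxy = 3438.43, Σx² = 45532
Sxx = Σx² − (Σx)²/n = 45532 − 42632 = 2900
Sxy = Σxy − (Σx)(Σy)/n = 3438.43 − 3330.26 = 108.17
b = Sxy/Sxx = 108.17/2900 = 0.0373
a = ȳ − b·x̄ = 5.7025 − 0.0373·73 = 2.9796
ŷ(65) = 2.9796 + 0.0373·65 = 5.4041
residual = y − ŷ = 5.60 − 5.4041 = 0.1959

0.196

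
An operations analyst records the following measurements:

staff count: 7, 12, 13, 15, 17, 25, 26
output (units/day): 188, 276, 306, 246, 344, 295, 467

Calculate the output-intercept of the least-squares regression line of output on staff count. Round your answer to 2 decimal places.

n = 7, Σx = 115, Σy = 2122, Σxy = 37661, Σx² = 2177
Sxx = Σx² − (Σx)²/n = 2177 − 1889.285714 = 287.714286
Sxy = Σxy − (Σx)(Σy)/n = 37661 − 34861.428571 = 2799.571429
b = Sxy/Sxx = 2799.571429/287.714286 = 9.730387
a = ȳ − b·x̄ = 303.142857 − 9.730387·16.428571 = 143.286495

143.29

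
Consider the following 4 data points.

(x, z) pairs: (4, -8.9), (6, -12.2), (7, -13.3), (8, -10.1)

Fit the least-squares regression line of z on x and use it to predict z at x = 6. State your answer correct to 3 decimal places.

n = 4, Σx = 25, Σy = -44.5, Σxy = -282.7, Σx² = 165
Sxx = Σx² − (Σx)²/n = 165 − 156.25 = 8.75
Sxy = Σxy − (Σx)(Σy)/n = -282.7 − (-278.125) = -4.575
b = Sxy/Sxx = -4.575/8.75 = -0.522857
a = ȳ − b·x̄ = -11.125 − (-0.522857)·6.25 = -7.857143
ŷ(6) = a + b·6 = -7.857143 + (-0.522857)·6 = -10.994286

-10.994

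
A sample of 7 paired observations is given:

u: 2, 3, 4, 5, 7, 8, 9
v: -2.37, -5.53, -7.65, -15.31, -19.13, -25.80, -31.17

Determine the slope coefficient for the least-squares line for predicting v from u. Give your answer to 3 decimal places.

n = 7, Σx = 38, Σy = -106.96, Σxy = -749.32, Σx² = 248
Sxx = Σx² − (Σx)²/n = 248 − 206.285714 = 41.714286
Sxy = Σxy − (Σx)(Σy)/n = -749.32 − (-580.64) = -168.68
b = Sxy/Sxx = -168.68/41.714286 = -4.043699

-4.044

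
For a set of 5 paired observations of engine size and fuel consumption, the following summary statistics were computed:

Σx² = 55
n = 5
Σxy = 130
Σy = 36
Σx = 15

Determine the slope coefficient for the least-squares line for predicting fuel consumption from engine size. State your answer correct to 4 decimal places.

2.2000

Sxx = Σx² − (Σx)²/n = 55 − 45 = 10
Sxy = Σxy − (Σx)(Σy)/n = 130 − 108 = 22
b = Sxy/Sxx = 22/10 = 2.2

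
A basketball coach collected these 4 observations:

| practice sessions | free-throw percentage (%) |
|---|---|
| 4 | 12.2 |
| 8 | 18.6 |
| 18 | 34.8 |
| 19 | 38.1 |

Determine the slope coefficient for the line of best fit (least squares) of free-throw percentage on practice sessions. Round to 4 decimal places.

n = 4, Σx = 49, Σy = 103.7, Σxy = 1547.9, Σx² = 765
Sxx = Σx² − (Σx)²/n = 765 − 600.25 = 164.75
Sxy = Σxy − (Σx)(Σy)/n = 1547.9 − 1270.325 = 277.575
b = Sxy/Sxx = 277.575/164.75 = 1.684825

1.6848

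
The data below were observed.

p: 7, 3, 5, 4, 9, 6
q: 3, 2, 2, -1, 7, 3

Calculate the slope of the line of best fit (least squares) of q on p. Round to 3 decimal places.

n = 6, Σx = 34, Σy = 16, Σxy = 114, Σx² = 216
Sxx = Σx² − (Σx)²/n = 216 − 192.666667 = 23.333333
Sxy = Σxy − (Σx)(Σy)/n = 114 − 90.666667 = 23.333333
b = Sxy/Sxx = 23.333333/23.333333 = 1

1.000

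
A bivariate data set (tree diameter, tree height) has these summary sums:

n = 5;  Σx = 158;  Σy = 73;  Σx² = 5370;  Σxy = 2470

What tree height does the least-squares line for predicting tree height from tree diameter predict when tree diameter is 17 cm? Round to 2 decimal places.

8.28

Sxx = Σx² − (Σx)²/n = 5370 − 4992.8 = 377.2
Sxy = Σxy − (Σx)(Σy)/n = 2470 − 2306.8 = 163.2
b = Sxy/Sxx = 163.2/377.2 = 0.432662
a = ȳ − b·x̄ = 14.6 − 0.432662·31.6 = 0.927890
ŷ(17) = a + b·17 = 0.927890 + 0.432662·17 = 8.283139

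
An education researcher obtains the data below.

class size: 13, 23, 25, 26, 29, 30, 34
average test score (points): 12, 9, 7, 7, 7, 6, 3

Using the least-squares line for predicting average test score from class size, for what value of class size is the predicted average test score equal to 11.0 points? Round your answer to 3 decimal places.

16.381

n = 7, Σx = 180, Σy = 51, Σxy = 1205, Σx² = 4896
Sxx = Σx² − (Σx)²/n = 4896 − 4628.571429 = 267.428571
Sxy = Σxy − (Σx)(Σy)/n = 1205 − 1311.428571 = -106.428571
b = Sxy/Sxx = -106.428571/267.428571 = -0.397970
a = ȳ − b·x̄ = 7.285714 − (-0.397970)·25.714286 = 17.519231
Set a + b·x = 11.0: x = (11.0 − 17.519231) / (-0.397970) = 16.381208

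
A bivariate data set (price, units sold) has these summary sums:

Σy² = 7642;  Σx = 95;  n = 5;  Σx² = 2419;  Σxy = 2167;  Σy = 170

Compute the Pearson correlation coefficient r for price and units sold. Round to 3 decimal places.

-0.994

Sxx = Σx² − (Σx)²/n = 2419 − 1805 = 614
Sxy = Σxy − (Σx)(Σy)/n = 2167 − 3230 = -1063
Syy = Σy² − (Σy)²/n = 7642 − 5780 = 1862
r = Sxy/√(Sxx·Syy) = -1063/√(1143268) = -1063/1069.237111 = -0.994167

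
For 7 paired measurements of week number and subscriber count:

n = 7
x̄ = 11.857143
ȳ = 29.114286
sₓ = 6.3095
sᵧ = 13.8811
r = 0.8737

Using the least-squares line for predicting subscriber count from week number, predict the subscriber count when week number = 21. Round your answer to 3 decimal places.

46.688

b = r · sᵧ/sₓ = 0.8737 · 13.8811/6.3095 = 1.922168
a = ȳ − b·x̄ = 29.114286 − 1.922168·11.857143 = 6.322869
ŷ(21) = a + b·21 = 6.322869 + 1.922168·21 = 46.688390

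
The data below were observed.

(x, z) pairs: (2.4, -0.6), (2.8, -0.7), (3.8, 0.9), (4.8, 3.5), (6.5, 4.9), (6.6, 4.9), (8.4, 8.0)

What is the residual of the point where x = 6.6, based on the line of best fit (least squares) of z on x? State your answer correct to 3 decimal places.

n = 7, Σx = 35.3, Σy = 20.9, Σxy = 148.21, Σx² = 207.45
Sxx = Σx² − (Σx)²/n = 207.45 − 178.012857 = 29.437143
Sxy = Σxy − (Σx)(Σy)/n = 148.21 − 105.395714 = 42.814286
b = Sxy/Sxx = 42.814286/29.437143 = 1.454431
a = ȳ − b·x̄ = 2.985714 − 1.454431·5.042857 = -4.348772
ŷ(6.6) = -4.348772 + 1.454431·6.6 = 5.250471
residual = y − ŷ = 4.9 − 5.250471 = -0.350471

-0.350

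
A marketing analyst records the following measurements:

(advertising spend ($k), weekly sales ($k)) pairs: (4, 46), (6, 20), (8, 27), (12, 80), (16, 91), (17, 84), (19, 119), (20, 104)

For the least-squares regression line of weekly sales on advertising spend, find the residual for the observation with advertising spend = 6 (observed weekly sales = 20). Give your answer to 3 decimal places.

-15.153

n = 8, Σx = 102, Σy = 571, Σxy = 8705, Σx² = 1566
Sxx = Σx² − (Σx)²/n = 1566 − 1300.5 = 265.5
Sxy = Σxy − (Σx)(Σy)/n = 8705 − 7280.25 = 1424.75
b = Sxy/Sxx = 1424.75/265.5 = 5.366290
a = ȳ − b·x̄ = 71.375 − 5.366290·12.75 = 2.954802
ŷ(6) = 2.954802 + 5.366290·6 = 35.152542
residual = y − ŷ = 20 − 35.152542 = -15.152542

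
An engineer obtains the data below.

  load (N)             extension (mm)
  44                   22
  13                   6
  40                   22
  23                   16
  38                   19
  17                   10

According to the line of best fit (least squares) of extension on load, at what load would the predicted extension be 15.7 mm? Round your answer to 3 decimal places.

28.890

n = 6, Σx = 175, Σy = 95, Σxy = 3186, Σx² = 5967
Sxx = Σx² − (Σx)²/n = 5967 − 5104.166667 = 862.833333
Sxy = Σxy − (Σx)(Σy)/n = 3186 − 2770.833333 = 415.166667
b = Sxy/Sxx = 415.166667/862.833333 = 0.481167
a = ȳ − b·x̄ = 15.833333 − 0.481167·29.166667 = 1.799305
Set a + b·x = 15.7: x = (15.7 − 1.799305) / 0.481167 = 28.889562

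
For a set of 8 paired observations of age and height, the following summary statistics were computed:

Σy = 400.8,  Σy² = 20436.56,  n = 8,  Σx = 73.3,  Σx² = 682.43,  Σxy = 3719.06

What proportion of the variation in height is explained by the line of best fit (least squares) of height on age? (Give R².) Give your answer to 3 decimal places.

Sxx = Σx² − (Σx)²/n = 682.43 − 671.61125 = 10.81875
Sxy = Σxy − (Σx)(Σy)/n = 3719.06 − 3672.33 = 46.73
Syy = Σy² − (Σy)²/n = 20436.56 − 20080.08 = 356.48
R² = Sxy²/(Sxx·Syy) = (46.73)²/(10.81875·356.48) = 0.566212

0.566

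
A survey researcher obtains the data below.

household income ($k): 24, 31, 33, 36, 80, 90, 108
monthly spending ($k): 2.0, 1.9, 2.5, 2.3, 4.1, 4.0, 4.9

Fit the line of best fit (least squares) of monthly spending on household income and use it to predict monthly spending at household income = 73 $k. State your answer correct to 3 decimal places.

3.641

n = 7, Σx = 402, Σy = 21.7, Σxy = 1489.4, Σx² = 30086
Sxx = Σx² − (Σx)²/n = 30086 − 23086.285714 = 6999.714286
Sxy = Σxy − (Σx)(Σy)/n = 1489.4 − 1246.2 = 243.2
b = Sxy/Sxx = 243.2/6999.714286 = 0.034744
a = ȳ − b·x̄ = 3.1 − 0.034744·57.428571 = 1.104686
ŷ(73) = a + b·73 = 1.104686 + 0.034744·73 = 3.641018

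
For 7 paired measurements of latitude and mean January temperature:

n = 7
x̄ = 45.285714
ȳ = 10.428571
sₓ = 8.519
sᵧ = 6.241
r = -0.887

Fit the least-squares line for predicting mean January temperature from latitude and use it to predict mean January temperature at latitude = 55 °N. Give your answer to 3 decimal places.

b = r · sᵧ/sₓ = -0.887 · 6.241/8.519 = -0.649814
a = ȳ − b·x̄ = 10.428571 − (-0.649814)·45.285714 = 39.855870
ŷ(55) = a + b·55 = 39.855870 + (-0.649814)·55 = 4.116090

4.116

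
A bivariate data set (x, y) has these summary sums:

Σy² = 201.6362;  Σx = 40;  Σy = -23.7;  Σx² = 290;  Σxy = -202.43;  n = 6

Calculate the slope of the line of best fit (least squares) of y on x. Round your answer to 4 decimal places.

Sxx = Σx² − (Σx)²/n = 290 − 266.666667 = 23.333333
Sxy = Σxy − (Σx)(Σy)/n = -202.43 − (-158) = -44.43
b = Sxy/Sxx = -44.43/23.333333 = -1.904143

-1.9041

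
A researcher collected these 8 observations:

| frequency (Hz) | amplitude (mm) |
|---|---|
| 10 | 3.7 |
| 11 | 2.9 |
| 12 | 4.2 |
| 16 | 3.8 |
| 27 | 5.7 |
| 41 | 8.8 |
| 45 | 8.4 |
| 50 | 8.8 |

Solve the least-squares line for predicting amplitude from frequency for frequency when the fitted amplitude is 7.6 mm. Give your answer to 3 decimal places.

38.788

n = 8, Σx = 212, Σy = 46.3, Σxy = 1512.8, Σx² = 7556
Sxx = Σx² − (Σx)²/n = 7556 − 5618 = 1938
Sxy = Σxy − (Σx)(Σy)/n = 1512.8 − 1226.95 = 285.85
b = Sxy/Sxx = 285.85/1938 = 0.147497
a = ȳ − b·x̄ = 5.7875 − 0.147497·26.5 = 1.878818
Set a + b·x = 7.6: x = (7.6 − 1.878818) / 0.147497 = 38.788351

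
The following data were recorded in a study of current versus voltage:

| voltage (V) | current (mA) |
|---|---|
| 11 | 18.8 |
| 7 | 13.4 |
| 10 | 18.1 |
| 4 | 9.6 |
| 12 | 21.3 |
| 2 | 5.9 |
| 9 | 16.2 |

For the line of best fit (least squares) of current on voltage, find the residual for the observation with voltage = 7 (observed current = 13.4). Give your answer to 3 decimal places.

-0.100

n = 7, Σx = 55, Σy = 103.3, Σxy = 933.2, Σx² = 515
Sxx = Σx² − (Σx)²/n = 515 − 432.142857 = 82.857143
Sxy = Σxy − (Σx)(Σy)/n = 933.2 − 811.642857 = 121.557143
b = Sxy/Sxx = 121.557143/82.857143 = 1.467069
a = ȳ − b·x̄ = 14.757143 − 1.467069·7.857143 = 3.230172
ŷ(7) = 3.230172 + 1.467069·7 = 13.499655
residual = y − ŷ = 13.4 − 13.499655 = -0.099655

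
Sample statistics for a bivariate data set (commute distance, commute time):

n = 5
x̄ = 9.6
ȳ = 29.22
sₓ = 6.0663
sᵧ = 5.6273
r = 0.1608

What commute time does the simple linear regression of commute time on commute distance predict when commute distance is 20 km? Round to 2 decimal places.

b = r · sᵧ/sₓ = 0.1608 · 5.6273/6.0663 = 0.149163
a = ȳ − b·x̄ = 29.22 − 0.149163·9.6 = 27.788032
ŷ(20) = a + b·20 = 27.788032 + 0.149163·20 = 30.771299

30.77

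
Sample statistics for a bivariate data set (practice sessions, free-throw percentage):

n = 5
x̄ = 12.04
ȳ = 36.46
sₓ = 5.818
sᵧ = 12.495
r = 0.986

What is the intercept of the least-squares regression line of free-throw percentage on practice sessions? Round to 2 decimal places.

10.96

b = r · sᵧ/sₓ = 0.986 · 12.495/5.818 = 2.117578
a = ȳ − b·x̄ = 36.46 − 2.117578·12.04 = 10.964358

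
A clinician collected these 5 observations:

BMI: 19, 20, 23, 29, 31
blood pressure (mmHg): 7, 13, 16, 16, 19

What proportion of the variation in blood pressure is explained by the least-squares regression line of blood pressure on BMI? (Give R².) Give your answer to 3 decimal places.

0.698

n = 5, Σx = 122, Σy = 71, Σxy = 1814, Σx² = 3092, Σy² = 1091
Sxx = Σx² − (Σx)²/n = 3092 − 2976.8 = 115.2
Sxy = Σxy − (Σx)(Σy)/n = 1814 − 1732.4 = 81.6
Syy = Σy² − (Σy)²/n = 1091 − 1008.2 = 82.8
R² = Sxy²/(Sxx·Syy) = (81.6)²/(115.2·82.8) = 0.698068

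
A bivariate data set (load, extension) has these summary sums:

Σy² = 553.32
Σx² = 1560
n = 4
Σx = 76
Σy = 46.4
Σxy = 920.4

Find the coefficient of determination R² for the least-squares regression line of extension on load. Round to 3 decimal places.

Sxx = Σx² − (Σx)²/n = 1560 − 1444 = 116
Sxy = Σxy − (Σx)(Σy)/n = 920.4 − 881.6 = 38.8
Syy = Σy² − (Σy)²/n = 553.32 − 538.24 = 15.08
R² = Sxy²/(Sxx·Syy) = (38.8)²/(116·15.08) = 0.860606

0.861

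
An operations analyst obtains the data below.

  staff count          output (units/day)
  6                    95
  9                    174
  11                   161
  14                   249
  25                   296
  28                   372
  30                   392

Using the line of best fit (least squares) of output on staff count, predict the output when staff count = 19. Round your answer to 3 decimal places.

n = 7, Σx = 123, Σy = 1739, Σxy = 36969, Σx² = 2743
Sxx = Σx² − (Σx)²/n = 2743 − 2161.285714 = 581.714286
Sxy = Σxy − (Σx)(Σy)/n = 36969 − 30556.714286 = 6412.285714
b = Sxy/Sxx = 6412.285714/581.714286 = 11.023084
a = ȳ − b·x̄ = 248.428571 − 11.023084·17.571429 = 54.737230
ŷ(19) = a + b·19 = 54.737230 + 11.023084·19 = 264.175835

264.176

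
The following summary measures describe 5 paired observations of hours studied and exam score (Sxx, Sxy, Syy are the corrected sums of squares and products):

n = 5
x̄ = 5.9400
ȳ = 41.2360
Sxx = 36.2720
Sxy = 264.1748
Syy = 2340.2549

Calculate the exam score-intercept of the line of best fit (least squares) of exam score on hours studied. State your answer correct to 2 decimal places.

b = Sxy/Sxx = 264.1748/36.272 = 7.283161
a = ȳ − b·x̄ = 41.236 − 7.283161·5.94 = -2.025974

-2.03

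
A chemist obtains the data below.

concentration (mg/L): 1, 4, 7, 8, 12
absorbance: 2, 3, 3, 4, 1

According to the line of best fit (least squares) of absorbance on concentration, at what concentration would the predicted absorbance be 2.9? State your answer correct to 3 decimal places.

1.457

n = 5, Σx = 32, Σy = 13, Σxy = 79, Σx² = 274
Sxx = Σx² − (Σx)²/n = 274 − 204.8 = 69.2
Sxy = Σxy − (Σx)(Σy)/n = 79 − 83.2 = -4.2
b = Sxy/Sxx = -4.2/69.2 = -0.060694
a = ȳ − b·x̄ = 2.6 − (-0.060694)·6.4 = 2.988439
Set a + b·x = 2.9: x = (2.9 − 2.988439) / (-0.060694) = 1.457143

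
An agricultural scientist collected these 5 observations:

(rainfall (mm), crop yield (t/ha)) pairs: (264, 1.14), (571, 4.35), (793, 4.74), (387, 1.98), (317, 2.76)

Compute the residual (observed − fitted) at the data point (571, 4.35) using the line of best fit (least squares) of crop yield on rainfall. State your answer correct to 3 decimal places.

n = 5, Σx = 2332, Σy = 14.97, Σxy = 8184.81, Σx² = 1274844
Sxx = Σx² − (Σx)²/n = 1274844 − 1087644.8 = 187199.2
Sxy = Σxy − (Σx)(Σy)/n = 8184.81 − 6982.008 = 1202.802
b = Sxy/Sxx = 1202.802/187199.2 = 0.006425
a = ȳ − b·x̄ = 2.994 − 0.006425·466.4 = -0.002737
ŷ(571) = -0.002737 + 0.006425·571 = 3.666081
residual = y − ŷ = 4.35 − 3.666081 = 0.683919

0.684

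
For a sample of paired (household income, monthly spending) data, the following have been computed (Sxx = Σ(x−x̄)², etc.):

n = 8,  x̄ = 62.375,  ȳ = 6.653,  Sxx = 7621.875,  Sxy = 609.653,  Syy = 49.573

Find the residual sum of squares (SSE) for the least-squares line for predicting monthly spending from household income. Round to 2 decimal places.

b = Sxy/Sxx = 609.653/7621.875 = 0.079987
SSE = Syy − b·Sxy = 49.573 − 0.079987·609.653 = 0.808519

0.81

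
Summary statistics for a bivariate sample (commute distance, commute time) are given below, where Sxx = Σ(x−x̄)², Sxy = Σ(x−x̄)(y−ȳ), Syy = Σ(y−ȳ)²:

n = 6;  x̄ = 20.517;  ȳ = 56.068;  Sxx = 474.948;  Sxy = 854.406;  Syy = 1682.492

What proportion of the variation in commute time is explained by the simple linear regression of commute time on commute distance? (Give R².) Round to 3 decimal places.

0.914

R² = Sxy²/(Sxx·Syy) = (854.406)²/(474.948·1682.492) = 0.913544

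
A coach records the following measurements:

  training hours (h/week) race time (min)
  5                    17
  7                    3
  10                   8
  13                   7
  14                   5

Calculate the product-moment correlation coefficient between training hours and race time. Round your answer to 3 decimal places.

-0.545

n = 5, Σx = 49, Σy = 40, Σxy = 347, Σx² = 539, Σy² = 436
Sxx = Σx² − (Σx)²/n = 539 − 480.2 = 58.8
Sxy = Σxy − (Σx)(Σy)/n = 347 − 392 = -45
Syy = Σy² − (Σy)²/n = 436 − 320 = 116
r = Sxy/√(Sxx·Syy) = -45/√(6820.8) = -45/82.588135 = -0.544872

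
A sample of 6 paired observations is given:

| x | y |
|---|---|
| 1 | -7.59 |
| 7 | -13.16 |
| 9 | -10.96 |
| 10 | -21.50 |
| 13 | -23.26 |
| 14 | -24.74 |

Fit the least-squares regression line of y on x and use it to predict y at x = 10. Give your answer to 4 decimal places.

-18.2429

n = 6, Σx = 54, Σy = -101.21, Σxy = -1062.09, Σx² = 596
Sxx = Σx² − (Σx)²/n = 596 − 486 = 110
Sxy = Σxy − (Σx)(Σy)/n = -1062.09 − (-910.89) = -151.2
b = Sxy/Sxx = -151.2/110 = -1.374545
a = ȳ − b·x̄ = -16.868333 − (-1.374545)·9 = -4.497424
ŷ(10) = a + b·10 = -4.497424 + (-1.374545)·10 = -18.242879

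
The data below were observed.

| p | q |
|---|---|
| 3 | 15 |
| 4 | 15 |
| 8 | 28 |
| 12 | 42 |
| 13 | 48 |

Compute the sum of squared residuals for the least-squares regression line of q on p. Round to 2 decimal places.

12.31

n = 5, Σx = 40, Σy = 148, Σxy = 1457, Σx² = 402, Σy² = 5302
Sxx = Σx² − (Σx)²/n = 402 − 320 = 82
Sxy = Σxy − (Σx)(Σy)/n = 1457 − 1184 = 273
Syy = Σy² − (Σy)²/n = 5302 − 4380.8 = 921.2
b = Sxy/Sxx = 273/82 = 3.329268
SSE = Syy − b·Sxy = 921.2 − 3.329268·273 = 12.309756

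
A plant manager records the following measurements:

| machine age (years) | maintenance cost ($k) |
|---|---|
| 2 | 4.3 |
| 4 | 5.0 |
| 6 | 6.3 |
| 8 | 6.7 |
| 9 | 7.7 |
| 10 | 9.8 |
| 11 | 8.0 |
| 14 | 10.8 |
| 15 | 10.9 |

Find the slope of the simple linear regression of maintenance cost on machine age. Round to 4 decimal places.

n = 9, Σx = 79, Σy = 69.5, Σxy = 690, Σx² = 843
Sxx = Σx² − (Σx)²/n = 843 − 693.444444 = 149.555556
Sxy = Σxy − (Σx)(Σy)/n = 690 − 610.055556 = 79.944444
b = Sxy/Sxx = 79.944444/149.555556 = 0.534547

0.5345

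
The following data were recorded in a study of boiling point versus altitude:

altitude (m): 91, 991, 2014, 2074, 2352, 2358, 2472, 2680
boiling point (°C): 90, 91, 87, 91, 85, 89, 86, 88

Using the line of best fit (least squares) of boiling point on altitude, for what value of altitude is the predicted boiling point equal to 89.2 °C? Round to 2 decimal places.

n = 8, Σx = 15032, Σy = 707, Σxy = 1320537, Σx² = 33733286
Sxx = Σx² − (Σx)²/n = 33733286 − 28245128 = 5488158
Sxy = Σxy − (Σx)(Σy)/n = 1320537 − 1328453 = -7916
b = Sxy/Sxx = -7916/5488158 = -0.001442
a = ȳ − b·x̄ = 88.375 − (-0.001442)·1879 = 91.085229
Set a + b·x = 89.2: x = (89.2 − 91.085229) / (-0.001442) = 1307.028000

1307.03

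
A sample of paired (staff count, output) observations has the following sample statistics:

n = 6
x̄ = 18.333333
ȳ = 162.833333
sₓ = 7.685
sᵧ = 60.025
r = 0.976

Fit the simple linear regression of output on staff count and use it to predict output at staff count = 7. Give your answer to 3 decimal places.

b = r · sᵧ/sₓ = 0.976 · 60.025/7.685 = 7.623214
a = ȳ − b·x̄ = 162.833333 − 7.623214·18.333333 = 23.074411
ŷ(7) = a + b·7 = 23.074411 + 7.623214·7 = 76.436910

76.437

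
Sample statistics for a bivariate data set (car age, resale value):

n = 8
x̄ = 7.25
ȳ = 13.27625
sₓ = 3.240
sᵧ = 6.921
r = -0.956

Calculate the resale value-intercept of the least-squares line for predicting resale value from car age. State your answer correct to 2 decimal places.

28.08

b = r · sᵧ/sₓ = -0.956 · 6.921/3.24 = -2.042122
a = ȳ − b·x̄ = 13.27625 − (-2.042122)·7.25 = 28.081636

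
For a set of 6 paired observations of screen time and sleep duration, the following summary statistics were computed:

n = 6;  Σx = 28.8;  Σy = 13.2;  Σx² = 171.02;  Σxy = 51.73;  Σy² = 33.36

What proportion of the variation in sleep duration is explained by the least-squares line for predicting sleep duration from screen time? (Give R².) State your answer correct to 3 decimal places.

Sxx = Σx² − (Σx)²/n = 171.02 − 138.24 = 32.78
Sxy = Σxy − (Σx)(Σy)/n = 51.73 − 63.36 = -11.63
Syy = Σy² − (Σy)²/n = 33.36 − 29.04 = 4.32
R² = Sxy²/(Sxx·Syy) = (-11.63)²/(32.78·4.32) = 0.955139

0.955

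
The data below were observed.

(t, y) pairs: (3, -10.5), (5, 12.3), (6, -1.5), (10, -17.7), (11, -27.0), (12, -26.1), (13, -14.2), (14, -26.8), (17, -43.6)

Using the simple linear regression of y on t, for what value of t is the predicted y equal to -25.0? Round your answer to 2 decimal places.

n = 9, Σx = 91, Σy = -155.1, Σxy = -2067.2, Σx² = 1089
Sxx = Σx² − (Σx)²/n = 1089 − 920.111111 = 168.888889
Sxy = Σxy − (Σx)(Σy)/n = -2067.2 − (-1568.233333) = -498.966667
b = Sxy/Sxx = -498.966667/168.888889 = -2.954408
a = ȳ − b·x̄ = -17.233333 − (-2.954408)·10.111111 = 12.639013
Set a + b·x = -25.0: x = (-25.0 − 12.639013) / (-2.954408) = 12.739951

12.74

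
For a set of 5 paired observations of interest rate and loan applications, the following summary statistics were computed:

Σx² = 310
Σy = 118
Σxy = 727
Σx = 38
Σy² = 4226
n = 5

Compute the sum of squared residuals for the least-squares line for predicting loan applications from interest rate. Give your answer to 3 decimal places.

Sxx = Σx² − (Σx)²/n = 310 − 288.8 = 21.2
Sxy = Σxy − (Σx)(Σy)/n = 727 − 896.8 = -169.8
Syy = Σy² − (Σy)²/n = 4226 − 2784.8 = 1441.2
b = Sxy/Sxx = -169.8/21.2 = -8.009434
SSE = Syy − b·Sxy = 1441.2 − (-8.009434)·(-169.8) = 81.198113

81.198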